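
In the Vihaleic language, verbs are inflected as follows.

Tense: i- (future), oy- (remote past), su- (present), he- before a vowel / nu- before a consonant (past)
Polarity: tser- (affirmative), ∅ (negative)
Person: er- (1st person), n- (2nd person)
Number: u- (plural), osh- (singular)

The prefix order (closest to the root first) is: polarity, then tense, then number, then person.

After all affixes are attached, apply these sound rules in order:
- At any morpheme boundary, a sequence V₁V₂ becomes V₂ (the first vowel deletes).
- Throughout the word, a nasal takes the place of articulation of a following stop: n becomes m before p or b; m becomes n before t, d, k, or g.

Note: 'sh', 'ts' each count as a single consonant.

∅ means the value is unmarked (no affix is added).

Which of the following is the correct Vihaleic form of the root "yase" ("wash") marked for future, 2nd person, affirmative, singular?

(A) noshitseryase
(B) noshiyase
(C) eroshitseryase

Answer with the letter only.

Attach polarity affirmative tser- → tseryase.
Attach tense future i- → itseryase.
Attach number singular osh- → oshitseryase.
Attach person 2nd person n- → noshitseryase.
Vowel deletion: no change.
Nasal assimilation: no change.
So the correct form is noshitseryase, option (A).
(B) noshiyase is wrong: it uses negative instead of affirmative for polarity.
(C) eroshitseryase is wrong: it uses 1st person instead of 2nd person for person.

A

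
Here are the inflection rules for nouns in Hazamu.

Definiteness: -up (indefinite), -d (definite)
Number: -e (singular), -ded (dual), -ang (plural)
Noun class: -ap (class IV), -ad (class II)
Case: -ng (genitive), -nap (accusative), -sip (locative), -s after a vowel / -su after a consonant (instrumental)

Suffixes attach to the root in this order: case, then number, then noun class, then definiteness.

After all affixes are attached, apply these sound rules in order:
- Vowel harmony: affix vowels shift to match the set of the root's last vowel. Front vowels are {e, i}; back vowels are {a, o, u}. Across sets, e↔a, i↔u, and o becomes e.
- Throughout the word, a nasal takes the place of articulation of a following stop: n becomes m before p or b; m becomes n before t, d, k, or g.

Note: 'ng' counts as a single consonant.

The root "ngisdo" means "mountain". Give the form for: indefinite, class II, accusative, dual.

Attach case accusative -nap → ngisdonap.
Attach number dual -ded → ngisdonapded.
Attach noun class class II -ad → ngisdonapdedad.
Attach definiteness indefinite -up → ngisdonapdedadup.
Apply vowel harmony: ngisdonapdedadup → ngisdonapdadadup.
Nasal assimilation: no change.

ngisdonapdadadup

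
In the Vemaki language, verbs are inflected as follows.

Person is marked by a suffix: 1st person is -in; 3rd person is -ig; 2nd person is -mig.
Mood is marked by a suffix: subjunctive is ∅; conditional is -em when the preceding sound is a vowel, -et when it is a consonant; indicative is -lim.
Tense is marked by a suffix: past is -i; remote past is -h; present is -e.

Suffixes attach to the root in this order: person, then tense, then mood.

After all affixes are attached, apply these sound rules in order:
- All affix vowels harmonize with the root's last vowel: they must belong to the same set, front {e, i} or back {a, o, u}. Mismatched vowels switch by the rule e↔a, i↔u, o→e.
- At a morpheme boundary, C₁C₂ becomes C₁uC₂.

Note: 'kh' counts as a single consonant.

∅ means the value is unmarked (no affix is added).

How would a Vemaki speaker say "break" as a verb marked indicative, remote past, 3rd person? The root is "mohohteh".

mohohtehiguhulim

Attach person 3rd person -ig → mohohtehig.
Attach tense remote past -h → mohohtehigh.
Attach mood indicative -lim → mohohtehighlim.
Vowel harmony: no change.
Apply epenthesis: mohohtehighlim → mohohtehiguhulim.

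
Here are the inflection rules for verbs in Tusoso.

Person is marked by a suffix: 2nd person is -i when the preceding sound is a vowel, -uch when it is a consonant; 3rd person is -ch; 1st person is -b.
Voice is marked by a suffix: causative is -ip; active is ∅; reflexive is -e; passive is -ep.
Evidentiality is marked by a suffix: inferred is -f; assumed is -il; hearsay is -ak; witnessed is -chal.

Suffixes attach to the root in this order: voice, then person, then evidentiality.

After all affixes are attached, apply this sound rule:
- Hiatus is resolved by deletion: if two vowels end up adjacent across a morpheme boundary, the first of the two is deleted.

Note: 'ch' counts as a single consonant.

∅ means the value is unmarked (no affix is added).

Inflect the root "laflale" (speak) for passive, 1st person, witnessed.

Attach voice passive -ep → laflaleep.
Attach person 1st person -b → laflaleepb.
Attach evidentiality witnessed -chal → laflaleepbchal.
Apply vowel deletion: laflaleepbchal → laflalepbchal.

laflalepbchal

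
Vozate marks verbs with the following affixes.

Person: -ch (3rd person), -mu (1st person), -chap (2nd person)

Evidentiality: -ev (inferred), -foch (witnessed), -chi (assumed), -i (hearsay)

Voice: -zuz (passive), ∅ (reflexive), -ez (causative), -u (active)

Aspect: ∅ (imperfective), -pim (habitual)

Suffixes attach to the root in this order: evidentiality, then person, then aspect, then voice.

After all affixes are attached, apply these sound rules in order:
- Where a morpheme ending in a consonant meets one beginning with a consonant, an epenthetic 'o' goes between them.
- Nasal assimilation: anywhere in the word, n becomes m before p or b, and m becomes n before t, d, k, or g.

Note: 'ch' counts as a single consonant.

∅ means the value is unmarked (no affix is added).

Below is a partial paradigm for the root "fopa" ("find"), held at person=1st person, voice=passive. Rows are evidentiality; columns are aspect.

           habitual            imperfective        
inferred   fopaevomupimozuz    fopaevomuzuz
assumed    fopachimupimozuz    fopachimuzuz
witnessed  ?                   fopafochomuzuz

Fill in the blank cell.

Attach evidentiality witnessed -foch → fopafoch.
Attach person 1st person -mu → fopafochmu.
Attach aspect habitual -pim → fopafochmupim.
Attach voice passive -zuz → fopafochmupimzuz.
Apply epenthesis: fopafochmupimzuz → fopafochomupimozuz.
Nasal assimilation: no change.

fopafochomupimozuz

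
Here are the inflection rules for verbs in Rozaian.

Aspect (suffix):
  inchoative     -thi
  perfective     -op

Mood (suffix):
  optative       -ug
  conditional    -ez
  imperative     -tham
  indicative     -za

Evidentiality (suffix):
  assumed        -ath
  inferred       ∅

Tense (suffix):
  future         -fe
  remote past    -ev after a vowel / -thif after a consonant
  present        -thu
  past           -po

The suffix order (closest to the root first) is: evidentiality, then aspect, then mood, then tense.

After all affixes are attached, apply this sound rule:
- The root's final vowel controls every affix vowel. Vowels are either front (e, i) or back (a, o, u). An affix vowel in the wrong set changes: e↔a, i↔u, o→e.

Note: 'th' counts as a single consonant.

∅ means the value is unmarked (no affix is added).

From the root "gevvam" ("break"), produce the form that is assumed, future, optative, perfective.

Attach evidentiality assumed -ath → gevvamath.
Attach aspect perfective -op → gevvamathop.
Attach mood optative -ug → gevvamathopug.
Attach tense future -fe → gevvamathopugfe.
Apply vowel harmony: gevvamathopugfe → gevvamathopugfa.

gevvamathopugfa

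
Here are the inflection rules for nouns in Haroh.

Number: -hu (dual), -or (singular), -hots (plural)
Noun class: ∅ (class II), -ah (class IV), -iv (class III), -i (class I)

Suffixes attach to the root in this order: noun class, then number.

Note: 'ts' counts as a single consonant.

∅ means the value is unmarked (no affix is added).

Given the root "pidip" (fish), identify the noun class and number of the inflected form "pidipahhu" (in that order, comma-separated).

class IV, dual

Segment: pidip-ah-hu.
noun class: -ah → class IV.
number: -hu → dual.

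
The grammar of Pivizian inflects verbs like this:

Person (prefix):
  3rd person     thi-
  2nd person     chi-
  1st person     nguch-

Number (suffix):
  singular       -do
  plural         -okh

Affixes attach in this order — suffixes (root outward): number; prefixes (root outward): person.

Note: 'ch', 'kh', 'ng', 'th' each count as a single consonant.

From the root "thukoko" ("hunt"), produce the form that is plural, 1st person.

nguchthukokookh

Attach number plural -okh → thukokookh.
Attach person 1st person nguch- → nguchthukokookh.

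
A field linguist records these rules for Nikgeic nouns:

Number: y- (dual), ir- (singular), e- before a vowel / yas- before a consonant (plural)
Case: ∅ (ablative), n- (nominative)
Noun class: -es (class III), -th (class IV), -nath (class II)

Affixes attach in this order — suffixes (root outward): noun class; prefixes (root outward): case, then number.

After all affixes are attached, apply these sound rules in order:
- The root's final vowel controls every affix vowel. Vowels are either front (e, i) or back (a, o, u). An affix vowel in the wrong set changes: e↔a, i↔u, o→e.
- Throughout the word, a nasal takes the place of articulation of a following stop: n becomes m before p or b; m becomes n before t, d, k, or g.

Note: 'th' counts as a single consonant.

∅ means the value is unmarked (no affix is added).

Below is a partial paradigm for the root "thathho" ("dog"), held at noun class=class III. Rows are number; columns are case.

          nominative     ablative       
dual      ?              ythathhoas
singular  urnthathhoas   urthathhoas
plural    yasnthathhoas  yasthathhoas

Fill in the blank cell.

Attach noun class class III -es → thathhoes.
Attach case nominative n- → nthathhoes.
Attach number dual y- → ynthathhoes.
Apply vowel harmony: ynthathhoes → ynthathhoas.
Nasal assimilation: no change.

ynthathhoas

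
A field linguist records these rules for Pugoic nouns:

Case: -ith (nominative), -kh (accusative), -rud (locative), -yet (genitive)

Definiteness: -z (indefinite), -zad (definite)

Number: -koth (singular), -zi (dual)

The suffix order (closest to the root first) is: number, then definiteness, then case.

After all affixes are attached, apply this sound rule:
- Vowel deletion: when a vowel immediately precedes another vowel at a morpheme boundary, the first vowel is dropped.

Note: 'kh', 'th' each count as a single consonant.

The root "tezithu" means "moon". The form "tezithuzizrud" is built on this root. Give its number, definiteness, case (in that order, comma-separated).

Segment: tezithu-zi-z-rud.
number: -zi → dual.
definiteness: -z → indefinite.
case: -rud → locative.

dual, indefinite, locative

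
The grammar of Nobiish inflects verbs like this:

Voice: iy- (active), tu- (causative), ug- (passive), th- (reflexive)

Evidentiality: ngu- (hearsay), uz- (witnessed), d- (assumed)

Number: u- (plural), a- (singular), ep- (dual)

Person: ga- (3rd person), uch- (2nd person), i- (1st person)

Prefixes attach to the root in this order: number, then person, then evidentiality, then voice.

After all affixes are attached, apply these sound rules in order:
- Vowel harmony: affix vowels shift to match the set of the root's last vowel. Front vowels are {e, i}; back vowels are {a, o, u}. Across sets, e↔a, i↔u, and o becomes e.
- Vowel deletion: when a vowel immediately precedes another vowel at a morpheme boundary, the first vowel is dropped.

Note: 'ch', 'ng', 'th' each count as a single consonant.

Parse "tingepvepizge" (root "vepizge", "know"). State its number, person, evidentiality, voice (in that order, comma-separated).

dual, 1st person, hearsay, causative

Segment: tu-ngu-i-ep-vepizge.
number: ep- → dual.
person: i- → 1st person.
evidentiality: ngu- → hearsay.
voice: tu- → causative.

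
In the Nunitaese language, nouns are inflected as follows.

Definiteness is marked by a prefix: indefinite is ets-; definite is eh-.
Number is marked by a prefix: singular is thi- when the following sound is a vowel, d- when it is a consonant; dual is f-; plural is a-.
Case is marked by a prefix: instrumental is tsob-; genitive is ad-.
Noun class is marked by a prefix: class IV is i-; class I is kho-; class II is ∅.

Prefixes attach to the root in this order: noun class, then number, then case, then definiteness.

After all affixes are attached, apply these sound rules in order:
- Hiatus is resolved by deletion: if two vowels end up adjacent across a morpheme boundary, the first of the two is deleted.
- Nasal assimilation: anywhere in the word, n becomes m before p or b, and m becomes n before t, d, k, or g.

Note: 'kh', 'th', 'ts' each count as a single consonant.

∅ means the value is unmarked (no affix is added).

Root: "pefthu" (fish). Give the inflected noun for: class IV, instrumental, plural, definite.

Attach noun class class IV i- → ipefthu.
Attach number plural a- → aipefthu.
Attach case instrumental tsob- → tsobaipefthu.
Attach definiteness definite eh- → ehtsobaipefthu.
Apply vowel deletion: ehtsobaipefthu → ehtsobipefthu.
Nasal assimilation: no change.

ehtsobipefthu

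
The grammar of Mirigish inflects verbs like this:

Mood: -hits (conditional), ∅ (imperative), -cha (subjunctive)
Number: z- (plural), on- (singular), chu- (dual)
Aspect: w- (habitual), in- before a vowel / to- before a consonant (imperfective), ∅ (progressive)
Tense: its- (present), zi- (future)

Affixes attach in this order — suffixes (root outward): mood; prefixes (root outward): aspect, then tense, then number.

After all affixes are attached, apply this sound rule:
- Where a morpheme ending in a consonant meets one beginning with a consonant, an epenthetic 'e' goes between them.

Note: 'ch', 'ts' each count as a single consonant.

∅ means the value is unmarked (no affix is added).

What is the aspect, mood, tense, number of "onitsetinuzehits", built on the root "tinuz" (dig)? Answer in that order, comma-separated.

Segment: on-its-tinuz-hits.
aspect: ∅ → progressive.
mood: -hits → conditional.
tense: its- → present.
number: on- → singular.

progressive, conditional, present, singular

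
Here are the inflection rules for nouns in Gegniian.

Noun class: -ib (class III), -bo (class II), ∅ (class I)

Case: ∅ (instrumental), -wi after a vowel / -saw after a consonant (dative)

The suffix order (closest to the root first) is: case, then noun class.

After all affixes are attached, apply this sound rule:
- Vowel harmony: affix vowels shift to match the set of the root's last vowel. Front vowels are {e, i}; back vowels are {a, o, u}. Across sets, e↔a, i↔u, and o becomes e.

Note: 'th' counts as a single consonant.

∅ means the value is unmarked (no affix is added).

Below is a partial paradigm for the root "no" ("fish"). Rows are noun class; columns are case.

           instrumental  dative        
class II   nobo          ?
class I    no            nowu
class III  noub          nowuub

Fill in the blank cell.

nowubo

Attach case dative -wi (after vowel 'o') → nowi.
Attach noun class class II -bo → nowibo.
Apply vowel harmony: nowibo → nowubo.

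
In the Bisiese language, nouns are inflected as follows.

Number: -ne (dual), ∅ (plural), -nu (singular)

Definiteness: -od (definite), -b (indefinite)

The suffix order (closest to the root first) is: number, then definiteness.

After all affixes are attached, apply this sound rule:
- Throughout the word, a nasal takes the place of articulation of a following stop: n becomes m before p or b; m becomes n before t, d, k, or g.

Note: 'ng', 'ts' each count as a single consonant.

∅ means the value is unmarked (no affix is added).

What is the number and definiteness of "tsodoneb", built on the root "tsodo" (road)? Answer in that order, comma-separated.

dual, indefinite

Segment: tsodo-ne-b.
number: -ne → dual.
definiteness: -b → indefinite.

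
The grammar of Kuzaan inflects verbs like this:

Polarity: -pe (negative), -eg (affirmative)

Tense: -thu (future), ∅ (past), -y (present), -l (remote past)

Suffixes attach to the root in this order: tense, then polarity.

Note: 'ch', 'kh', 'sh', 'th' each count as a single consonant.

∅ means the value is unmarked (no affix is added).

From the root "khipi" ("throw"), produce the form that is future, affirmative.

Attach tense future -thu → khipithu.
Attach polarity affirmative -eg → khipithueg.

khipithueg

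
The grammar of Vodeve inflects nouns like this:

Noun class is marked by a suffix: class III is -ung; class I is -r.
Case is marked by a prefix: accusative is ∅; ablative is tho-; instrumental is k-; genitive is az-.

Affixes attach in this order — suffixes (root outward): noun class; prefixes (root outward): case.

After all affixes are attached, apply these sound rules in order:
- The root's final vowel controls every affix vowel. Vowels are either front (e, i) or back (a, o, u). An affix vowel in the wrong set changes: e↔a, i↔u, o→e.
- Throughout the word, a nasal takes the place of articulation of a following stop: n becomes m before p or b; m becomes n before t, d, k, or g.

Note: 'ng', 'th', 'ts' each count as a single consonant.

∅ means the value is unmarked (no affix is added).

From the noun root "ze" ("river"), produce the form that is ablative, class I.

thezer

Attach case ablative tho- → thoze.
Attach noun class class I -r → thozer.
Apply vowel harmony: thozer → thezer.
Nasal assimilation: no change.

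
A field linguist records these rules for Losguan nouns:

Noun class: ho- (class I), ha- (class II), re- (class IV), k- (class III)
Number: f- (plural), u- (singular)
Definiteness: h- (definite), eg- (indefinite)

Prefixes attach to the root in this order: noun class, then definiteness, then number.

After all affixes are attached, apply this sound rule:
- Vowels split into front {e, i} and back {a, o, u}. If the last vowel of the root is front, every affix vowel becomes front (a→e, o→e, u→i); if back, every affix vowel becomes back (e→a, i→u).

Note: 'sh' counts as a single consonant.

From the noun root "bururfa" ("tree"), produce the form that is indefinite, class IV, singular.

Attach noun class class IV re- → rebururfa.
Attach definiteness indefinite eg- → egrebururfa.
Attach number singular u- → uegrebururfa.
Apply vowel harmony: uegrebururfa → uagrabururfa.

uagrabururfa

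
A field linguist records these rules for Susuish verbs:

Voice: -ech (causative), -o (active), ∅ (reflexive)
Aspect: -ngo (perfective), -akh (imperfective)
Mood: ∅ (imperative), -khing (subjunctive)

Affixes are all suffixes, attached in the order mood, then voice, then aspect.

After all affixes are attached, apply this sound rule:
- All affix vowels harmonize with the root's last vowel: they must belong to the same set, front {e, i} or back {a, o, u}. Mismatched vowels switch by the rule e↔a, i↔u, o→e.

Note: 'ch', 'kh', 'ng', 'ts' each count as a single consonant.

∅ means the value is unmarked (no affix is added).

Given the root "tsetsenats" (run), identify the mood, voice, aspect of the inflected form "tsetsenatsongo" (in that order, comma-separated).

Segment: tsetsenats-o-ngo.
mood: ∅ → imperative.
voice: -o → active.
aspect: -ngo → perfective.

imperative, active, perfective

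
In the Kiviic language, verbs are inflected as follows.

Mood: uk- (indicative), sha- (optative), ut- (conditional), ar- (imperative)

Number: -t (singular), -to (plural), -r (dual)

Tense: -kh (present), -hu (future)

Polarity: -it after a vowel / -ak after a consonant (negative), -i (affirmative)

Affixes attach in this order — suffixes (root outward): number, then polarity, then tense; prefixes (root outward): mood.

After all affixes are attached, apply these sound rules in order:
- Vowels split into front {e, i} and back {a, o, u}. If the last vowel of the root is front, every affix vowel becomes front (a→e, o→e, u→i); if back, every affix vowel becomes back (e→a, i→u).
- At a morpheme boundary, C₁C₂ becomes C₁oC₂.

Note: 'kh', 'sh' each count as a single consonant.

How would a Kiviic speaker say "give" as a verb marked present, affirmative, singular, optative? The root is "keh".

Attach number singular -t → keht.
Attach polarity affirmative -i → kehti.
Attach mood optative sha- → shakehti.
Attach tense present -kh → shakehtikh.
Apply vowel harmony: shakehtikh → shekehtikh.
Apply epenthesis: shekehtikh → shekehotikh.

shekehotikh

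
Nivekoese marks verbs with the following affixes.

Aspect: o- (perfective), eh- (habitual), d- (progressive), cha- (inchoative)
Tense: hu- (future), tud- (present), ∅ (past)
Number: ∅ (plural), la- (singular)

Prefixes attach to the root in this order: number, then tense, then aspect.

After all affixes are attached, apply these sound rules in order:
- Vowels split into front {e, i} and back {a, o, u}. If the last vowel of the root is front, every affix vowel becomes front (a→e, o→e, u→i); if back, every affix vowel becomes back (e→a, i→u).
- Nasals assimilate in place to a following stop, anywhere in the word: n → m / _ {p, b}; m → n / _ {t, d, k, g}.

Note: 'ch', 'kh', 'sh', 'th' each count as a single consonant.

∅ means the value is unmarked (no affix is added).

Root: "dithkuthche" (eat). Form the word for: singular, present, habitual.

Attach number singular la- → ladithkuthche.
Attach tense present tud- → tudladithkuthche.
Attach aspect habitual eh- → ehtudladithkuthche.
Apply vowel harmony: ehtudladithkuthche → ehtidledithkuthche.
Nasal assimilation: no change.

ehtidledithkuthche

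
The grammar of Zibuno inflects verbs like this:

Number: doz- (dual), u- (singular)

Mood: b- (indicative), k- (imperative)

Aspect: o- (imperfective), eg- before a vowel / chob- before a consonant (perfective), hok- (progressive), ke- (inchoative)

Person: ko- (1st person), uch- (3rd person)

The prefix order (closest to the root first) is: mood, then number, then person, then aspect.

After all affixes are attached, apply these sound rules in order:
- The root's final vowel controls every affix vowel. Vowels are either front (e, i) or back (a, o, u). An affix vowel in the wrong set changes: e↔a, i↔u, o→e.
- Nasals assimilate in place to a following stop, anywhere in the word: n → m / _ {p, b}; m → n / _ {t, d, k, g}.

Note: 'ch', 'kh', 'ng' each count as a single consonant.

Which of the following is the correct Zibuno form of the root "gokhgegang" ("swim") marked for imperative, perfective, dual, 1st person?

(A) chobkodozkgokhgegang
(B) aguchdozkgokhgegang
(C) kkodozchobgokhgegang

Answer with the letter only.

Attach mood imperative k- → kgokhgegang.
Attach number dual doz- → dozkgokhgegang.
Attach person 1st person ko- → kodozkgokhgegang.
Attach aspect perfective chob- (before consonant 'k') → chobkodozkgokhgegang.
Vowel harmony: no change.
Nasal assimilation: no change.
So the correct form is chobkodozkgokhgegang, option (A).
(C) kkodozchobgokhgegang is wrong: it has the affixes in the wrong order.
(B) aguchdozkgokhgegang is wrong: it uses 3rd person instead of 1st person for person.

A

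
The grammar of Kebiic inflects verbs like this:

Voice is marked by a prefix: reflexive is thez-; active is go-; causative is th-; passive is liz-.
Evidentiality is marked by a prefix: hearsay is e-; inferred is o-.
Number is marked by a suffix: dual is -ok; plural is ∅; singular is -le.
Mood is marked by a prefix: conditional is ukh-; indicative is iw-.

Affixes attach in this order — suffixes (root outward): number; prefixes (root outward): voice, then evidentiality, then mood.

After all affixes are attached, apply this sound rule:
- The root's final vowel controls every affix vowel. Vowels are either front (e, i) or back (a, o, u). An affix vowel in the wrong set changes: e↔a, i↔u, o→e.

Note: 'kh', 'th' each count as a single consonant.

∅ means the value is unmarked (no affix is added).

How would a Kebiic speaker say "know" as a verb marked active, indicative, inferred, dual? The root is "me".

Attach number dual -ok → meok.
Attach voice active go- → gomeok.
Attach evidentiality inferred o- → ogomeok.
Attach mood indicative iw- → iwogomeok.
Apply vowel harmony: iwogomeok → iwegemeek.

iwegemeek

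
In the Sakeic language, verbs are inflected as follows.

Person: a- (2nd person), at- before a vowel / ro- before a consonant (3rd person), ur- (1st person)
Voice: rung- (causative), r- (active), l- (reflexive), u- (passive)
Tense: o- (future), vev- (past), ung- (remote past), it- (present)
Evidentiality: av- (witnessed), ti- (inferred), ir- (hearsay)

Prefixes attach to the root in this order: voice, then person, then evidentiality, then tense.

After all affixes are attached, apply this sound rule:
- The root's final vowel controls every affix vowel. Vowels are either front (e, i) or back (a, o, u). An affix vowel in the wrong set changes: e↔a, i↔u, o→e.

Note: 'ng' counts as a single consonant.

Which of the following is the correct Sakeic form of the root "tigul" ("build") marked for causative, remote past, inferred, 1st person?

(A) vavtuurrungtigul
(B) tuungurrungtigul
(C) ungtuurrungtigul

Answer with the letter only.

C

Attach voice causative rung- → rungtigul.
Attach person 1st person ur- → urrungtigul.
Attach evidentiality inferred ti- → tiurrungtigul.
Attach tense remote past ung- → ungtiurrungtigul.
Apply vowel harmony: ungtiurrungtigul → ungtuurrungtigul.
So the correct form is ungtuurrungtigul, option (C).
(B) tuungurrungtigul is wrong: it has the affixes in the wrong order.
(A) vavtuurrungtigul is wrong: it uses past instead of remote past for tense.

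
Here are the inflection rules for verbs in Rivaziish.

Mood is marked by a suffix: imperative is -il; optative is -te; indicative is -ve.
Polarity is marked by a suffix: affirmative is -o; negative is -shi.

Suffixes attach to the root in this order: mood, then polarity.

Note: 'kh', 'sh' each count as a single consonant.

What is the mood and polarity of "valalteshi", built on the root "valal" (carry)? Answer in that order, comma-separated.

Segment: valal-te-shi.
mood: -te → optative.
polarity: -shi → negative.

optative, negative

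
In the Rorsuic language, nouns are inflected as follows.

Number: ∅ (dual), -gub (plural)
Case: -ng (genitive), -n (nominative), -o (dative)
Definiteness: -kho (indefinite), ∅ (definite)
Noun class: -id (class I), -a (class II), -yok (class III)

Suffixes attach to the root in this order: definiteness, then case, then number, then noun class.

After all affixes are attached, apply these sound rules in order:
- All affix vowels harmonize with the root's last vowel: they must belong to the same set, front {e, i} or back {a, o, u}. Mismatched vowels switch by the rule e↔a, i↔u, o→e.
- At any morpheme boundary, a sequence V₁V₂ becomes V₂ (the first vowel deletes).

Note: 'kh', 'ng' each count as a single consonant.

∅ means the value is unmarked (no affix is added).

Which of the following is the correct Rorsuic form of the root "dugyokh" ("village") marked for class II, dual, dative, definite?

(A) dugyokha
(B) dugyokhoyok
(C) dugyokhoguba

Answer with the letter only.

A

definiteness = definite: zero marking, form stays dugyokh.
Attach case dative -o → dugyokho.
number = dual: zero marking, form stays dugyokho.
Attach noun class class II -a → dugyokhoa.
Vowel harmony: no change.
Apply vowel deletion: dugyokhoa → dugyokha.
So the correct form is dugyokha, option (A).
(C) dugyokhoguba is wrong: it uses plural instead of dual for number.
(B) dugyokhoyok is wrong: it uses class III instead of class II for noun class.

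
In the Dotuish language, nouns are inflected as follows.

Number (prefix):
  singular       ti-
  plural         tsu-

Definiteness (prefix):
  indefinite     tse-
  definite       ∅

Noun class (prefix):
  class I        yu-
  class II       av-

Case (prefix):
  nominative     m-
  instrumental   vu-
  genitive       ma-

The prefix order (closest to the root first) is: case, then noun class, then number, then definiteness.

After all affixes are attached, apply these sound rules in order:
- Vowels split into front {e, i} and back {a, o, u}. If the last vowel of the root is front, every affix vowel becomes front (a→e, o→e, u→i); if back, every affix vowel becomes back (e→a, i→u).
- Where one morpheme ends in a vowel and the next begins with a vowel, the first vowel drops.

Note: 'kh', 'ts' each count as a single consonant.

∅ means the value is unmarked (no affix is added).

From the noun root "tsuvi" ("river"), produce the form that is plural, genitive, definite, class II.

tsevmetsuvi

Attach case genitive ma- → matsuvi.
Attach noun class class II av- → avmatsuvi.
Attach number plural tsu- → tsuavmatsuvi.
definiteness = definite: zero marking, form stays tsuavmatsuvi.
Apply vowel harmony: tsuavmatsuvi → tsievmetsuvi.
Apply vowel deletion: tsievmetsuvi → tsevmetsuvi.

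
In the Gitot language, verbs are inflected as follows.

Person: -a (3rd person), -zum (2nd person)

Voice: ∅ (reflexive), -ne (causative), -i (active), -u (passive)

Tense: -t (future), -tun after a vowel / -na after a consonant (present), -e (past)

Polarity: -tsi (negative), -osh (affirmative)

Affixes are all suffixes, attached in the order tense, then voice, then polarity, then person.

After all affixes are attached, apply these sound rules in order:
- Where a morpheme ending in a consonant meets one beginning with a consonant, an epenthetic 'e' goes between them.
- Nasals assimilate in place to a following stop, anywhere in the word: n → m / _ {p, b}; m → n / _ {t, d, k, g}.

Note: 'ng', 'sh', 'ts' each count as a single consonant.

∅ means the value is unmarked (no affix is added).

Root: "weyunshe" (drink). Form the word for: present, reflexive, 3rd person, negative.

weyunshetunetsia

Attach tense present -tun (after vowel 'e') → weyunshetun.
voice = reflexive: zero marking, form stays weyunshetun.
Attach polarity negative -tsi → weyunshetuntsi.
Attach person 3rd person -a → weyunshetuntsia.
Apply epenthesis: weyunshetuntsia → weyunshetunetsia.
Nasal assimilation: no change.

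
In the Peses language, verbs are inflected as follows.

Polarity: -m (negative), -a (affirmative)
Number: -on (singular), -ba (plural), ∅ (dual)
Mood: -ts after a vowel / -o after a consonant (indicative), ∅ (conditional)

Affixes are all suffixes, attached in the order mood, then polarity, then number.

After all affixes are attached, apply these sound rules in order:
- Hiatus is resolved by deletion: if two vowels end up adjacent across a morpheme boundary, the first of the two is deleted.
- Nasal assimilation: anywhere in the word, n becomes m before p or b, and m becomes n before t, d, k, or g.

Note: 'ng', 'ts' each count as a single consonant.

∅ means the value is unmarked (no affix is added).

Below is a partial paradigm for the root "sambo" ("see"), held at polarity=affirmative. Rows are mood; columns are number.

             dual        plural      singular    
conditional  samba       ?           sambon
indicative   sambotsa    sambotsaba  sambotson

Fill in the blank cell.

sambaba

mood = conditional: zero marking, form stays sambo.
Attach polarity affirmative -a → samboa.
Attach number plural -ba → samboaba.
Apply vowel deletion: samboaba → sambaba.
Nasal assimilation: no change.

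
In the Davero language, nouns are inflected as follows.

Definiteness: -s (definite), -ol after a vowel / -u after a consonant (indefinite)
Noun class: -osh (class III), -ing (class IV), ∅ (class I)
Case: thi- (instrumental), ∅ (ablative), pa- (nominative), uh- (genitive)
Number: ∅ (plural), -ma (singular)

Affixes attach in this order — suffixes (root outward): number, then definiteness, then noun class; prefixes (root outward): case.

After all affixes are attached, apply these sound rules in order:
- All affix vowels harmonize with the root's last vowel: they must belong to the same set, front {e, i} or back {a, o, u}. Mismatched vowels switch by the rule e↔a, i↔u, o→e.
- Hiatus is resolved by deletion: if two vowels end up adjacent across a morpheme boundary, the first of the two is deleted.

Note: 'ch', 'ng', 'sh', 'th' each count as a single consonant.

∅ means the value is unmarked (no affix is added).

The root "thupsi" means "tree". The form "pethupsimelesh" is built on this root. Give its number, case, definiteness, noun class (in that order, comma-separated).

singular, nominative, indefinite, class III

Segment: pa-thupsi-ma-ol-osh.
number: -ma → singular.
case: pa- → nominative.
definiteness: -ol/u → indefinite.
noun class: -osh → class III.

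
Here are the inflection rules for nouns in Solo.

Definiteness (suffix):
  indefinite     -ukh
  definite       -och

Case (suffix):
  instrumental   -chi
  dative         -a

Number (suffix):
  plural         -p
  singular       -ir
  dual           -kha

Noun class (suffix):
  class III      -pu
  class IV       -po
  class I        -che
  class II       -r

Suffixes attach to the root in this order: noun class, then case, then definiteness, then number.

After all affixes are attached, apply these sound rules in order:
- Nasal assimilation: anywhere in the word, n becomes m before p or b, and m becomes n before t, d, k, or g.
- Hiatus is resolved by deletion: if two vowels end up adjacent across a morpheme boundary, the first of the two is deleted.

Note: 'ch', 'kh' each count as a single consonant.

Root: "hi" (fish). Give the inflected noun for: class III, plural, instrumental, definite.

Attach noun class class III -pu → hipu.
Attach case instrumental -chi → hipuchi.
Attach definiteness definite -och → hipuchioch.
Attach number plural -p → hipuchiochp.
Nasal assimilation: no change.
Apply vowel deletion: hipuchiochp → hipuchochp.

hipuchochp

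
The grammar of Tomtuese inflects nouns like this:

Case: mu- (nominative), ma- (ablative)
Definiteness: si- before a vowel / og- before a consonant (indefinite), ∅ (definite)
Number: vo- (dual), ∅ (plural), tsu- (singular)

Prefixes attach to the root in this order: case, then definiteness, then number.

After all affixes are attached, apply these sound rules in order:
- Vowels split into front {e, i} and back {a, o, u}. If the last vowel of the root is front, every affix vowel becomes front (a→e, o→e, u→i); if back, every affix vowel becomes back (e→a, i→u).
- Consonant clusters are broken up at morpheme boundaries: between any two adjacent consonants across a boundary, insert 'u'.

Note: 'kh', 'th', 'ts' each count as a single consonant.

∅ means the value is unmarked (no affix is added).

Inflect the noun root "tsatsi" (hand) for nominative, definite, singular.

Attach case nominative mu- → mutsatsi.
definiteness = definite: zero marking, form stays mutsatsi.
Attach number singular tsu- → tsumutsatsi.
Apply vowel harmony: tsumutsatsi → tsimitsatsi.
Epenthesis: no change.

tsimitsatsi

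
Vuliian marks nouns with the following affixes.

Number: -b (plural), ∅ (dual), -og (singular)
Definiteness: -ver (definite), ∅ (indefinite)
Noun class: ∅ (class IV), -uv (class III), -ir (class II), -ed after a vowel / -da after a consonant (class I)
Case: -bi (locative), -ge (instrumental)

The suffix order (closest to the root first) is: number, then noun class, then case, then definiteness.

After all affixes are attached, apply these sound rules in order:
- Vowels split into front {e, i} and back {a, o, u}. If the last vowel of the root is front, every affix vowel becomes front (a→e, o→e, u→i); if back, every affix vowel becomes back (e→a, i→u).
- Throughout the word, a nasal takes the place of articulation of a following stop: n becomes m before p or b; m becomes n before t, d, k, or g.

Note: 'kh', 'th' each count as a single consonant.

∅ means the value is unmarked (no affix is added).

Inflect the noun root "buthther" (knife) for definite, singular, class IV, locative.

Attach number singular -og → buththerog.
noun class = class IV: zero marking, form stays buththerog.
Attach case locative -bi → buththerogbi.
Attach definiteness definite -ver → buththerogbiver.
Apply vowel harmony: buththerogbiver → buththeregbiver.
Nasal assimilation: no change.

buththeregbiver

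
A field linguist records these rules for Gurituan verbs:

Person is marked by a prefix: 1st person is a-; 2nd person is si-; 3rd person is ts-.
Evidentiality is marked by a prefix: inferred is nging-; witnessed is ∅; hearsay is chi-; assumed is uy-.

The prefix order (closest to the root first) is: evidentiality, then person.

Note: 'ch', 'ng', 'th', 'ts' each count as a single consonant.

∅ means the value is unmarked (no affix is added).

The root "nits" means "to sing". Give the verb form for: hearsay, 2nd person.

sichinits

Attach evidentiality hearsay chi- → chinits.
Attach person 2nd person si- → sichinits.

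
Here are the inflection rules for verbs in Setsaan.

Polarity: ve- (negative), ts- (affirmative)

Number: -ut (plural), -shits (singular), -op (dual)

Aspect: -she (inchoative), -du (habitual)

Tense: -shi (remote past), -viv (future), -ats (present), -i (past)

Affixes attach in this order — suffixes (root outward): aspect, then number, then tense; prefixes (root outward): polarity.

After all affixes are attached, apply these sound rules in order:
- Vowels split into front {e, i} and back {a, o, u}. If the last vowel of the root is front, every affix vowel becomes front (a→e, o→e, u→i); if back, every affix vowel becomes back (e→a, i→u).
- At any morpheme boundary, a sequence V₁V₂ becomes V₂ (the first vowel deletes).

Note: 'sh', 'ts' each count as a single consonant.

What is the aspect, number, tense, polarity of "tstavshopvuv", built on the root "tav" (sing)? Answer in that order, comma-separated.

Segment: ts-tav-she-op-viv.
aspect: -she → inchoative.
number: -op → dual.
tense: -viv → future.
polarity: ts- → affirmative.

inchoative, dual, future, affirmative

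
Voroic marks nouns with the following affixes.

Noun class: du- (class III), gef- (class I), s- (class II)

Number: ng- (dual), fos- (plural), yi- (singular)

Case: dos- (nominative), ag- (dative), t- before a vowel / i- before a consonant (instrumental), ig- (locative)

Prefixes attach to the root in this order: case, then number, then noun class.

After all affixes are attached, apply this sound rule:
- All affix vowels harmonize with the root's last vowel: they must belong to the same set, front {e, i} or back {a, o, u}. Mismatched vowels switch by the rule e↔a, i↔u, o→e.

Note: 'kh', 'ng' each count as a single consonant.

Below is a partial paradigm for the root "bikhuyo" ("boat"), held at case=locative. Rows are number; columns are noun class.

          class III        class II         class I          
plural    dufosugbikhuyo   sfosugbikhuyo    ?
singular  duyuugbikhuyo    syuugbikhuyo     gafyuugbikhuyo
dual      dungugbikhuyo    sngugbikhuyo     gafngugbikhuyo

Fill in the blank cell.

Attach case locative ig- → igbikhuyo.
Attach number plural fos- → fosigbikhuyo.
Attach noun class class I gef- → geffosigbikhuyo.
Apply vowel harmony: geffosigbikhuyo → gaffosugbikhuyo.

gaffosugbikhuyo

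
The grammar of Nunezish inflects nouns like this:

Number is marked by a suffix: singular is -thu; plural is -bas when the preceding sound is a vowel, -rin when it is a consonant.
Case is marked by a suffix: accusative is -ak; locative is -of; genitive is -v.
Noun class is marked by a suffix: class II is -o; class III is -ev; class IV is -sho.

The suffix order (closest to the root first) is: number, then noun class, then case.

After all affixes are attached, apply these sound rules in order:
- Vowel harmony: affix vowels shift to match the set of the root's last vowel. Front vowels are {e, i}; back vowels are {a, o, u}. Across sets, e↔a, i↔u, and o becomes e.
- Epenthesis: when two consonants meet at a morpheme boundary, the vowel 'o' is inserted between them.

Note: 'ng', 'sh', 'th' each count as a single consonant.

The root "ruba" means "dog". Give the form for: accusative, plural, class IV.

rubabasoshoak

Attach number plural -bas (after vowel 'a') → rubabas.
Attach noun class class IV -sho → rubabassho.
Attach case accusative -ak → rubabasshoak.
Vowel harmony: no change.
Apply epenthesis: rubabasshoak → rubabasoshoak.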